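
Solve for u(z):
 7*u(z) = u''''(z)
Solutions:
 u(z) = C1*exp(-7^(1/4)*z) + C2*exp(7^(1/4)*z) + C3*sin(7^(1/4)*z) + C4*cos(7^(1/4)*z)


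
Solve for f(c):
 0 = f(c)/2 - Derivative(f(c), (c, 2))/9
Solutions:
 f(c) = C1*exp(-3*sqrt(2)*c/2) + C2*exp(3*sqrt(2)*c/2)


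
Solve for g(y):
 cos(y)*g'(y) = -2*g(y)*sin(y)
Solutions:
 g(y) = C1*cos(y)^2


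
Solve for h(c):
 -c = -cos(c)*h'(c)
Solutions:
 h(c) = C1 + Integral(c/cos(c), c)


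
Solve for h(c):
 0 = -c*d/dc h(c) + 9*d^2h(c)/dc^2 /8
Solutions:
 h(c) = C1 + C2*erfi(2*c/3)


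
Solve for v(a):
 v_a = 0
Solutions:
 v(a) = C1


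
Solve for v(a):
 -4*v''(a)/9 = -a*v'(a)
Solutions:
 v(a) = C1 + C2*erfi(3*sqrt(2)*a/4)


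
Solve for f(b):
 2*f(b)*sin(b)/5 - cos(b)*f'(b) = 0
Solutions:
 f(b) = C1/cos(b)^(2/5)


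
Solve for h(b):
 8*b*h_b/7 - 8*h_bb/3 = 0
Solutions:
 h(b) = C1 + C2*erfi(sqrt(42)*b/14)


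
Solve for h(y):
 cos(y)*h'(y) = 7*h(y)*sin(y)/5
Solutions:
 h(y) = C1/cos(y)^(7/5)


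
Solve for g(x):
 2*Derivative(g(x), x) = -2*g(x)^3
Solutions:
 g(x) = -sqrt(2)*sqrt(-1/(C1 - x))/2
 g(x) = sqrt(2)*sqrt(-1/(C1 - x))/2


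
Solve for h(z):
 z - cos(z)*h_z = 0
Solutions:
 h(z) = C1 + Integral(z/cos(z), z)


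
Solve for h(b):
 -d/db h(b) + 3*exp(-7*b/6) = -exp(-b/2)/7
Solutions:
 h(b) = C1 - 2*exp(-b/2)/7 - 18*exp(-7*b/6)/7


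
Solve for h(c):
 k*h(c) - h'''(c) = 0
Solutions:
 h(c) = C1*exp(c*k^(1/3)) + C2*exp(c*k^(1/3)*(-1 + sqrt(3)*I)/2) + C3*exp(-c*k^(1/3)*(1 + sqrt(3)*I)/2)


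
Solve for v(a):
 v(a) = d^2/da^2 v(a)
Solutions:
 v(a) = C1*exp(-a) + C2*exp(a)


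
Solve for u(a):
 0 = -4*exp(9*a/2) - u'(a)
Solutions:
 u(a) = C1 - 8*exp(9*a/2)/9


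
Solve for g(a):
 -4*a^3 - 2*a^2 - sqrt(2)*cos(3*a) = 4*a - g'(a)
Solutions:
 g(a) = C1 + a^4 + 2*a^3/3 + 2*a^2 + sqrt(2)*sin(3*a)/3


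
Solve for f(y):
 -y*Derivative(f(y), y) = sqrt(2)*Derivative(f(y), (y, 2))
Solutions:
 f(y) = C1 + C2*erf(2^(1/4)*y/2)


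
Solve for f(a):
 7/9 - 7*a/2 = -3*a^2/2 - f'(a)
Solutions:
 f(a) = C1 - a^3/2 + 7*a^2/4 - 7*a/9


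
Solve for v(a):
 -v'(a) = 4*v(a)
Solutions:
 v(a) = C1*exp(-4*a)


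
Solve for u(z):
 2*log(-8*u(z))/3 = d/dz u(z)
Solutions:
 -3*Integral(1/(log(-_y) + 3*log(2)), (_y, u(z)))/2 = C1 - z


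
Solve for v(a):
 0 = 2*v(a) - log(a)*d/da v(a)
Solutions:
 v(a) = C1*exp(2*li(a))


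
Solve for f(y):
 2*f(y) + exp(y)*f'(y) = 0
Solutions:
 f(y) = C1*exp(2*exp(-y))


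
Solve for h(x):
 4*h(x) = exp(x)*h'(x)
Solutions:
 h(x) = C1*exp(-4*exp(-x))


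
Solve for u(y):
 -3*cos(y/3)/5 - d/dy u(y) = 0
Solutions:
 u(y) = C1 - 9*sin(y/3)/5


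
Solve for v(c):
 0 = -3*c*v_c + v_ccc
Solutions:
 v(c) = C1 + Integral(C2*airyai(3^(1/3)*c) + C3*airybi(3^(1/3)*c), c)


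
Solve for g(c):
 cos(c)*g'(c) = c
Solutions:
 g(c) = C1 + Integral(c/cos(c), c)


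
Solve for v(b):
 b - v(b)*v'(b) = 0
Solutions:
 v(b) = -sqrt(C1 + b^2)
 v(b) = sqrt(C1 + b^2)


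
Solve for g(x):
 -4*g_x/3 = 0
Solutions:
 g(x) = C1


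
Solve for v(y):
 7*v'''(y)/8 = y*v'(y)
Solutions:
 v(y) = C1 + Integral(C2*airyai(2*7^(2/3)*y/7) + C3*airybi(2*7^(2/3)*y/7), y)


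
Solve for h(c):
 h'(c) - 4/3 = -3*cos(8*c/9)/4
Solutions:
 h(c) = C1 + 4*c/3 - 27*sin(8*c/9)/32


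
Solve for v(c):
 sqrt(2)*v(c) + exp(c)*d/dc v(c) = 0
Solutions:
 v(c) = C1*exp(sqrt(2)*exp(-c))


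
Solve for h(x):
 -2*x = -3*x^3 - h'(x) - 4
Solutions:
 h(x) = C1 - 3*x^4/4 + x^2 - 4*x


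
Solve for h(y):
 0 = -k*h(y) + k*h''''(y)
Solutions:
 h(y) = C1*exp(-y) + C2*exp(y) + C3*sin(y) + C4*cos(y)


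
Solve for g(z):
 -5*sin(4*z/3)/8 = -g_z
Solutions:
 g(z) = C1 - 15*cos(4*z/3)/32


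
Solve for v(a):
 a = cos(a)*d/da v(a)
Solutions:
 v(a) = C1 + Integral(a/cos(a), a)


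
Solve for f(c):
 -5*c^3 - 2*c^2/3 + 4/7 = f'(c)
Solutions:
 f(c) = C1 - 5*c^4/4 - 2*c^3/9 + 4*c/7


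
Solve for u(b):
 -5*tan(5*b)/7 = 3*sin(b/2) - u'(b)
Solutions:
 u(b) = C1 - log(cos(5*b))/7 - 6*cos(b/2)


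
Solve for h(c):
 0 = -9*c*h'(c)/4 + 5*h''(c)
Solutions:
 h(c) = C1 + C2*erfi(3*sqrt(10)*c/20)


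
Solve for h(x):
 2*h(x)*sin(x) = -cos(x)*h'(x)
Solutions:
 h(x) = C1*cos(x)^2


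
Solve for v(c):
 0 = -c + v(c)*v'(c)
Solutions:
 v(c) = -sqrt(C1 + c^2)
 v(c) = sqrt(C1 + c^2)


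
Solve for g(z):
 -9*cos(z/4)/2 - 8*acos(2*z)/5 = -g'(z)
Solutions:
 g(z) = C1 + 8*z*acos(2*z)/5 - 4*sqrt(1 - 4*z^2)/5 + 18*sin(z/4)


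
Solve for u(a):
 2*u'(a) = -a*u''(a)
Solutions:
 u(a) = C1 + C2/a


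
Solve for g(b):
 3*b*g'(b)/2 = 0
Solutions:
 g(b) = C1


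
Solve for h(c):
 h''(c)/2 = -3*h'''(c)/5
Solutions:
 h(c) = C1 + C2*c + C3*exp(-5*c/6)


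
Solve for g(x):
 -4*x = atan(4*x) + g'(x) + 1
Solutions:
 g(x) = C1 - 2*x^2 - x*atan(4*x) - x + log(16*x^2 + 1)/8


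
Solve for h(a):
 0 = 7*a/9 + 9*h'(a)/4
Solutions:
 h(a) = C1 - 14*a^2/81


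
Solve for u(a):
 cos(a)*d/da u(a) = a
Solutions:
 u(a) = C1 + Integral(a/cos(a), a)


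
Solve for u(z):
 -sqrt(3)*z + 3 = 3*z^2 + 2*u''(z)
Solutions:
 u(z) = C1 + C2*z - z^4/8 - sqrt(3)*z^3/12 + 3*z^2/4


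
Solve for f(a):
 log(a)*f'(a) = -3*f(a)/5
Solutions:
 f(a) = C1*exp(-3*li(a)/5)


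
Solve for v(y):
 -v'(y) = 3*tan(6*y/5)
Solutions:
 v(y) = C1 + 5*log(cos(6*y/5))/2


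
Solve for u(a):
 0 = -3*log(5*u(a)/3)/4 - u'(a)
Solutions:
 -4*Integral(1/(-log(_y) - log(5) + log(3)), (_y, u(a)))/3 = C1 - a


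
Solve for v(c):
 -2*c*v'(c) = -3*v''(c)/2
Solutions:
 v(c) = C1 + C2*erfi(sqrt(6)*c/3)


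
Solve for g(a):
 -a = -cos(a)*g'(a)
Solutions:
 g(a) = C1 + Integral(a/cos(a), a)


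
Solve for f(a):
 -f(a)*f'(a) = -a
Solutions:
 f(a) = -sqrt(C1 + a^2)
 f(a) = sqrt(C1 + a^2)


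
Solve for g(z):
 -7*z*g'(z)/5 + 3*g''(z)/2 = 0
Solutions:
 g(z) = C1 + C2*erfi(sqrt(105)*z/15)


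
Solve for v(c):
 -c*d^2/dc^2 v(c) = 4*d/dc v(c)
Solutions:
 v(c) = C1 + C2/c^3


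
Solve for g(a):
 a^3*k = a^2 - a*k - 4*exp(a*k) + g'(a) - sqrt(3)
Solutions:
 g(a) = C1 + a^4*k/4 - a^3/3 + a^2*k/2 + sqrt(3)*a + 4*exp(a*k)/k


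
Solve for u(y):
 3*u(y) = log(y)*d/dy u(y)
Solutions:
 u(y) = C1*exp(3*li(y))


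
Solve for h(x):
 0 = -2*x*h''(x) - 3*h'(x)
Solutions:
 h(x) = C1 + C2/sqrt(x)


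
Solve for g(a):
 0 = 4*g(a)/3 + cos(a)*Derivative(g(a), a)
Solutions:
 g(a) = C1*(sin(a) - 1)^(2/3)/(sin(a) + 1)^(2/3)


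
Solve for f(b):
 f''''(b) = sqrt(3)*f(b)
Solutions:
 f(b) = C1*exp(-3^(1/8)*b) + C2*exp(3^(1/8)*b) + C3*sin(3^(1/8)*b) + C4*cos(3^(1/8)*b)


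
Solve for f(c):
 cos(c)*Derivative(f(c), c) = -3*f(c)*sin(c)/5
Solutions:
 f(c) = C1*cos(c)^(3/5)


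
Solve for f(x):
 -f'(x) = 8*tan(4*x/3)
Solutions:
 f(x) = C1 + 6*log(cos(4*x/3))


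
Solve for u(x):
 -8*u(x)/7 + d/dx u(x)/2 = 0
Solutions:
 u(x) = C1*exp(16*x/7)


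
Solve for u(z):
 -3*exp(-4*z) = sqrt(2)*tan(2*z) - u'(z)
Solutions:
 u(z) = C1 + sqrt(2)*log(tan(2*z)^2 + 1)/4 - 3*exp(-4*z)/4


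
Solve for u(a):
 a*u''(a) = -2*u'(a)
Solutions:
 u(a) = C1 + C2/a


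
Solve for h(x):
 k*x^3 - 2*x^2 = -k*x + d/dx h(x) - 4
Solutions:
 h(x) = C1 + k*x^4/4 + k*x^2/2 - 2*x^3/3 + 4*x


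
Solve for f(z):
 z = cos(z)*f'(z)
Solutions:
 f(z) = C1 + Integral(z/cos(z), z)


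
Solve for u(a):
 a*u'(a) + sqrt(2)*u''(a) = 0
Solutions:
 u(a) = C1 + C2*erf(2^(1/4)*a/2)


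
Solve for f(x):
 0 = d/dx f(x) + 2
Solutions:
 f(x) = C1 - 2*x


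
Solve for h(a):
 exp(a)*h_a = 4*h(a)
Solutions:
 h(a) = C1*exp(-4*exp(-a))


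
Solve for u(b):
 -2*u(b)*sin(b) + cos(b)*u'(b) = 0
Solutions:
 u(b) = C1/cos(b)^2


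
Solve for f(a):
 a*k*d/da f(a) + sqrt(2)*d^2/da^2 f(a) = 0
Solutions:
 f(a) = Piecewise((-2^(3/4)*sqrt(pi)*C1*erf(2^(1/4)*a*sqrt(k)/2)/(2*sqrt(k)) - C2, (k > 0) | (k < 0)), (-C1*a - C2, True))


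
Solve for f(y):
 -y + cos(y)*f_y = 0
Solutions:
 f(y) = C1 + Integral(y/cos(y), y)


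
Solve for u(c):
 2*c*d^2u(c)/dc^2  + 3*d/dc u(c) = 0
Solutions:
 u(c) = C1 + C2/sqrt(c)


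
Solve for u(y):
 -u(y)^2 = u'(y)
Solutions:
 u(y) = 1/(C1 + y)


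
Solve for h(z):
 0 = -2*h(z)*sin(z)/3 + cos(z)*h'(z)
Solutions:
 h(z) = C1/cos(z)^(2/3)


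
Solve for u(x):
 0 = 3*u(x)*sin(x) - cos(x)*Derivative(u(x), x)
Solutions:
 u(x) = C1/cos(x)^3


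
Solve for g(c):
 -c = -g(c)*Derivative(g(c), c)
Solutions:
 g(c) = -sqrt(C1 + c^2)
 g(c) = sqrt(C1 + c^2)


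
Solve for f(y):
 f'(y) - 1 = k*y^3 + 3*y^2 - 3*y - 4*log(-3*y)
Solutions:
 f(y) = C1 + k*y^4/4 + y^3 - 3*y^2/2 - 4*y*log(-y) + y*(5 - 4*log(3))


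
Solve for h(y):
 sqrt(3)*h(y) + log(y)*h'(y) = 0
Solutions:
 h(y) = C1*exp(-sqrt(3)*li(y))


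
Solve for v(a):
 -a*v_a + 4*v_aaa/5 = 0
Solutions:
 v(a) = C1 + Integral(C2*airyai(10^(1/3)*a/2) + C3*airybi(10^(1/3)*a/2), a)


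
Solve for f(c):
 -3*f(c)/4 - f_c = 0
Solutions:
 f(c) = C1*exp(-3*c/4)


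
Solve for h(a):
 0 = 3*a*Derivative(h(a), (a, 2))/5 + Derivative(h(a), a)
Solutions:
 h(a) = C1 + C2/a^(2/3)


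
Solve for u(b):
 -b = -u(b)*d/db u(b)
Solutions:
 u(b) = -sqrt(C1 + b^2)
 u(b) = sqrt(C1 + b^2)


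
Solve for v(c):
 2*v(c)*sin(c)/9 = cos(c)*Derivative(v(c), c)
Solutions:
 v(c) = C1/cos(c)^(2/9)


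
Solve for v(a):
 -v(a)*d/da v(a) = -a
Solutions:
 v(a) = -sqrt(C1 + a^2)
 v(a) = sqrt(C1 + a^2)


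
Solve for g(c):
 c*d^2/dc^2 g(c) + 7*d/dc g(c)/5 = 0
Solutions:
 g(c) = C1 + C2/c^(2/5)


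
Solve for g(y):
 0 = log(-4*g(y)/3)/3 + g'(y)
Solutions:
 3*Integral(1/(log(-_y) - log(3) + 2*log(2)), (_y, g(y))) = C1 - y


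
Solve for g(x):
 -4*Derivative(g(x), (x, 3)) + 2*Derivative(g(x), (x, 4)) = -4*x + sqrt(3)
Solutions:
 g(x) = C1 + C2*x + C3*x^2 + C4*exp(2*x) + x^4/24 + x^3*(2 - sqrt(3))/24


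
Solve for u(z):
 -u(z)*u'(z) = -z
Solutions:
 u(z) = -sqrt(C1 + z^2)
 u(z) = sqrt(C1 + z^2)


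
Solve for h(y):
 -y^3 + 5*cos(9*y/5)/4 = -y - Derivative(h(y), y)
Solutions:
 h(y) = C1 + y^4/4 - y^2/2 - 25*sin(9*y/5)/36


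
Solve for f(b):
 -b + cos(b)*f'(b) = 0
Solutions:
 f(b) = C1 + Integral(b/cos(b), b)


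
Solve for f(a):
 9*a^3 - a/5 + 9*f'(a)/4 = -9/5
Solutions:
 f(a) = C1 - a^4 + 2*a^2/45 - 4*a/5


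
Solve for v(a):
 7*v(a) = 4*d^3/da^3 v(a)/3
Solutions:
 v(a) = C3*exp(42^(1/3)*a/2) + (C1*sin(14^(1/3)*3^(5/6)*a/4) + C2*cos(14^(1/3)*3^(5/6)*a/4))*exp(-42^(1/3)*a/4)


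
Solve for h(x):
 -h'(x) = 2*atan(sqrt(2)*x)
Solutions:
 h(x) = C1 - 2*x*atan(sqrt(2)*x) + sqrt(2)*log(2*x^2 + 1)/2


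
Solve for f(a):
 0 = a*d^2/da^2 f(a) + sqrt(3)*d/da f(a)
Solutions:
 f(a) = C1 + C2*a^(1 - sqrt(3))


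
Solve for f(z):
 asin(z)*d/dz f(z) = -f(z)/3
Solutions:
 f(z) = C1*exp(-Integral(1/asin(z), z)/3)


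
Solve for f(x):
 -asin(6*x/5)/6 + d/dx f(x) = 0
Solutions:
 f(x) = C1 + x*asin(6*x/5)/6 + sqrt(25 - 36*x^2)/36


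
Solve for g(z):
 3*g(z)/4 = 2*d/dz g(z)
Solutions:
 g(z) = C1*exp(3*z/8)


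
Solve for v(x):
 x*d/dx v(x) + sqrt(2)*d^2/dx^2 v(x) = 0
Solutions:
 v(x) = C1 + C2*erf(2^(1/4)*x/2)


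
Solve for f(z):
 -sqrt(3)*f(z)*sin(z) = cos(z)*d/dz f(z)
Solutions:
 f(z) = C1*cos(z)^(sqrt(3))


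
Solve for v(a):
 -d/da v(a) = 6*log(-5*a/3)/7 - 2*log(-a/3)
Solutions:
 v(a) = C1 + 8*a*log(-a)/7 + a*(-log(46875)/7 - 8/7 - log(3))


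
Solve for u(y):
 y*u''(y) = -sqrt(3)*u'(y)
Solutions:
 u(y) = C1 + C2*y^(1 - sqrt(3))


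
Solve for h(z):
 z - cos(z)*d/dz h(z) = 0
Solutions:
 h(z) = C1 + Integral(z/cos(z), z)


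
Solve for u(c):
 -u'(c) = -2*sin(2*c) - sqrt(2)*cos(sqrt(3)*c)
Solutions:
 u(c) = C1 + sqrt(6)*sin(sqrt(3)*c)/3 - cos(2*c)


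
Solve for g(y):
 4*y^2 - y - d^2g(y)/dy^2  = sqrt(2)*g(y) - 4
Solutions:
 g(y) = C1*sin(2^(1/4)*y) + C2*cos(2^(1/4)*y) + 2*sqrt(2)*y^2 - sqrt(2)*y/2 - 4 + 2*sqrt(2)


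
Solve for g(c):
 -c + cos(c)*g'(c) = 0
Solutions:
 g(c) = C1 + Integral(c/cos(c), c)


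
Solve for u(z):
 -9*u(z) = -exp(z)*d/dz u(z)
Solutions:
 u(z) = C1*exp(-9*exp(-z))


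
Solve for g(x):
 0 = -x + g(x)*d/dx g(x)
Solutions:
 g(x) = -sqrt(C1 + x^2)
 g(x) = sqrt(C1 + x^2)


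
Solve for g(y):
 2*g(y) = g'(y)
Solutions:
 g(y) = C1*exp(2*y)


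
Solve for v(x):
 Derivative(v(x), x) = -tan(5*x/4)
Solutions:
 v(x) = C1 + 4*log(cos(5*x/4))/5


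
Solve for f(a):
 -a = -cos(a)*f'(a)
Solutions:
 f(a) = C1 + Integral(a/cos(a), a)


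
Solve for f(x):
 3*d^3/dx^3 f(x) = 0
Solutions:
 f(x) = C1 + C2*x + C3*x^2


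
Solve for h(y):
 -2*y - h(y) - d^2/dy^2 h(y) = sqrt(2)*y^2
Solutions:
 h(y) = C1*sin(y) + C2*cos(y) - sqrt(2)*y^2 - 2*y + 2*sqrt(2)


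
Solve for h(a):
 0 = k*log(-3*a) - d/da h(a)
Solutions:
 h(a) = C1 + a*k*log(-a) + a*k*(-1 + log(3))


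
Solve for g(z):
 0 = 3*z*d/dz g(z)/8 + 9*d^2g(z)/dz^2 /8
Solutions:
 g(z) = C1 + C2*erf(sqrt(6)*z/6)


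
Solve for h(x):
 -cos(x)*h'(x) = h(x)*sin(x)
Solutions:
 h(x) = C1*cos(x)


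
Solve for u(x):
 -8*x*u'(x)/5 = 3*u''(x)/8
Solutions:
 u(x) = C1 + C2*erf(4*sqrt(30)*x/15)


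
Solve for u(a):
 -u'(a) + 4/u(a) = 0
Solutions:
 u(a) = -sqrt(C1 + 8*a)
 u(a) = sqrt(C1 + 8*a)


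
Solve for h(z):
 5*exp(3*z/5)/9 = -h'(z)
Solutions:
 h(z) = C1 - 25*exp(3*z/5)/27


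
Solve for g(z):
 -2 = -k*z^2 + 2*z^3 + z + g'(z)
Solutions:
 g(z) = C1 + k*z^3/3 - z^4/2 - z^2/2 - 2*z


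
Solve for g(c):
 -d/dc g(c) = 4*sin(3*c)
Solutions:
 g(c) = C1 + 4*cos(3*c)/3


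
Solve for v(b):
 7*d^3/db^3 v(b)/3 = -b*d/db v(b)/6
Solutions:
 v(b) = C1 + Integral(C2*airyai(-14^(2/3)*b/14) + C3*airybi(-14^(2/3)*b/14), b)


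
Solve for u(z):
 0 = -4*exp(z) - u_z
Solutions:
 u(z) = C1 - 4*exp(z)


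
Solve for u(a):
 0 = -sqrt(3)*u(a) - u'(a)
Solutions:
 u(a) = C1*exp(-sqrt(3)*a)


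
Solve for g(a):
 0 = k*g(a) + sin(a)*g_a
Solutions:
 g(a) = C1*exp(k*(-log(cos(a) - 1) + log(cos(a) + 1))/2)


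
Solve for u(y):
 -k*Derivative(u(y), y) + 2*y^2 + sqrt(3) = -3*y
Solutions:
 u(y) = C1 + 2*y^3/(3*k) + 3*y^2/(2*k) + sqrt(3)*y/k


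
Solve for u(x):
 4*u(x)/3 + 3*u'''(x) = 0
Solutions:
 u(x) = C3*exp(-2^(2/3)*3^(1/3)*x/3) + (C1*sin(2^(2/3)*3^(5/6)*x/6) + C2*cos(2^(2/3)*3^(5/6)*x/6))*exp(2^(2/3)*3^(1/3)*x/6)


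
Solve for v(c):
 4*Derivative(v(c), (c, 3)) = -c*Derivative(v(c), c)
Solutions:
 v(c) = C1 + Integral(C2*airyai(-2^(1/3)*c/2) + C3*airybi(-2^(1/3)*c/2), c)


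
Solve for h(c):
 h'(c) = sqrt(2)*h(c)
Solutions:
 h(c) = C1*exp(sqrt(2)*c)


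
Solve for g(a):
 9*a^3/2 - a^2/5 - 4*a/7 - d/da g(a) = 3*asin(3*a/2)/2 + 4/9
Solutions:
 g(a) = C1 + 9*a^4/8 - a^3/15 - 2*a^2/7 - 3*a*asin(3*a/2)/2 - 4*a/9 - sqrt(4 - 9*a^2)/2


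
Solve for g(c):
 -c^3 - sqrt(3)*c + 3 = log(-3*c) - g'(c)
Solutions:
 g(c) = C1 + c^4/4 + sqrt(3)*c^2/2 + c*log(-c) + c*(-4 + log(3))


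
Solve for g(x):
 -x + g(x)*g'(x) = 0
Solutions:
 g(x) = -sqrt(C1 + x^2)
 g(x) = sqrt(C1 + x^2)


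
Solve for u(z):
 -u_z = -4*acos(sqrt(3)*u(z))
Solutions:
 Integral(1/acos(sqrt(3)*_y), (_y, u(z))) = C1 + 4*z


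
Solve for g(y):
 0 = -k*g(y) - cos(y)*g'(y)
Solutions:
 g(y) = C1*exp(k*(log(sin(y) - 1) - log(sin(y) + 1))/2)


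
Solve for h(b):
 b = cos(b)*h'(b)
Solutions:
 h(b) = C1 + Integral(b/cos(b), b)


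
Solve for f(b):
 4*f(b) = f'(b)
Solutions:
 f(b) = C1*exp(4*b)


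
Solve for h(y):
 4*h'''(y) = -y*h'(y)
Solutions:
 h(y) = C1 + Integral(C2*airyai(-2^(1/3)*y/2) + C3*airybi(-2^(1/3)*y/2), y)


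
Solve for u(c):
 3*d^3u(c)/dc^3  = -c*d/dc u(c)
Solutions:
 u(c) = C1 + Integral(C2*airyai(-3^(2/3)*c/3) + C3*airybi(-3^(2/3)*c/3), c)


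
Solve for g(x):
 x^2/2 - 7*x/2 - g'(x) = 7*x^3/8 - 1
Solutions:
 g(x) = C1 - 7*x^4/32 + x^3/6 - 7*x^2/4 + x


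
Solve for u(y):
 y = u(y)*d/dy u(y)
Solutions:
 u(y) = -sqrt(C1 + y^2)
 u(y) = sqrt(C1 + y^2)


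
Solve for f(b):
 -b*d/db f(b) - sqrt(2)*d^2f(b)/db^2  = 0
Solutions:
 f(b) = C1 + C2*erf(2^(1/4)*b/2)


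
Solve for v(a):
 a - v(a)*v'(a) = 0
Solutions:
 v(a) = -sqrt(C1 + a^2)
 v(a) = sqrt(C1 + a^2)


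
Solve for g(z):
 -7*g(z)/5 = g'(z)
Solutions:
 g(z) = C1*exp(-7*z/5)


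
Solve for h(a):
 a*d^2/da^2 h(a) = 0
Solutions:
 h(a) = C1 + C2*a


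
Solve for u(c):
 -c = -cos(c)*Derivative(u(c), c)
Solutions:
 u(c) = C1 + Integral(c/cos(c), c)


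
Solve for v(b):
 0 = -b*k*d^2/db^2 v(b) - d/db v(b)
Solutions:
 v(b) = C1 + b^(((re(k) - 1)*re(k) + im(k)^2)/(re(k)^2 + im(k)^2))*(C2*sin(log(b)*Abs(im(k))/(re(k)^2 + im(k)^2)) + C3*cos(log(b)*im(k)/(re(k)^2 + im(k)^2)))


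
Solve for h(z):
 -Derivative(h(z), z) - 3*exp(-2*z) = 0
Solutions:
 h(z) = C1 + 3*exp(-2*z)/2


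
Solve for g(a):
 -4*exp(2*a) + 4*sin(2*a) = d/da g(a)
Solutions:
 g(a) = C1 - 2*exp(2*a) - 2*cos(2*a)


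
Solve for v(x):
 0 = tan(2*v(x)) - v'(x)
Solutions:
 v(x) = -asin(C1*exp(2*x))/2 + pi/2
 v(x) = asin(C1*exp(2*x))/2


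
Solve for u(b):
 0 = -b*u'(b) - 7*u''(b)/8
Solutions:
 u(b) = C1 + C2*erf(2*sqrt(7)*b/7)


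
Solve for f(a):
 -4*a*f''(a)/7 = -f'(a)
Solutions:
 f(a) = C1 + C2*a^(11/4)


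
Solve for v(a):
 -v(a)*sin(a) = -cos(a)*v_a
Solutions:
 v(a) = C1/cos(a)


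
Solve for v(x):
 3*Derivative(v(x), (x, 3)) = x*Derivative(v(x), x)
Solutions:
 v(x) = C1 + Integral(C2*airyai(3^(2/3)*x/3) + C3*airybi(3^(2/3)*x/3), x)


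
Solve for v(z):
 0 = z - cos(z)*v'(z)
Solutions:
 v(z) = C1 + Integral(z/cos(z), z)


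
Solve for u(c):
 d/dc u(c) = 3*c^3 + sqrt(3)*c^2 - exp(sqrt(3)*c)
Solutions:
 u(c) = C1 + 3*c^4/4 + sqrt(3)*c^3/3 - sqrt(3)*exp(sqrt(3)*c)/3


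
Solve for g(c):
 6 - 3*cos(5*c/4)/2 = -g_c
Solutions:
 g(c) = C1 - 6*c + 6*sin(5*c/4)/5


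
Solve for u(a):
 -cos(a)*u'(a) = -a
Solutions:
 u(a) = C1 + Integral(a/cos(a), a)


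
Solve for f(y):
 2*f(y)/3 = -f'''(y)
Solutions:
 f(y) = C3*exp(-2^(1/3)*3^(2/3)*y/3) + (C1*sin(2^(1/3)*3^(1/6)*y/2) + C2*cos(2^(1/3)*3^(1/6)*y/2))*exp(2^(1/3)*3^(2/3)*y/6)


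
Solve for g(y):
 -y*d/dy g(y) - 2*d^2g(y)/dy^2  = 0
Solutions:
 g(y) = C1 + C2*erf(y/2)


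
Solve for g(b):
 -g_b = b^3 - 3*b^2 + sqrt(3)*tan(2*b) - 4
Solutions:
 g(b) = C1 - b^4/4 + b^3 + 4*b + sqrt(3)*log(cos(2*b))/2


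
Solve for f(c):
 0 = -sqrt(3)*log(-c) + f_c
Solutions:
 f(c) = C1 + sqrt(3)*c*log(-c) - sqrt(3)*c


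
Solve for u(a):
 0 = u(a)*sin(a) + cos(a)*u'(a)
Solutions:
 u(a) = C1*cos(a)


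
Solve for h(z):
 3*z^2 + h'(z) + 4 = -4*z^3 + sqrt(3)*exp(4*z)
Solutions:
 h(z) = C1 - z^4 - z^3 - 4*z + sqrt(3)*exp(4*z)/4


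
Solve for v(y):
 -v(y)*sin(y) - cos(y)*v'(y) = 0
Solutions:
 v(y) = C1*cos(y)


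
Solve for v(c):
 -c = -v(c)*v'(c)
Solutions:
 v(c) = -sqrt(C1 + c^2)
 v(c) = sqrt(C1 + c^2)


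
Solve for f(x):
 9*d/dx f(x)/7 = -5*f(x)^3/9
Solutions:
 f(x) = -9*sqrt(2)*sqrt(-1/(C1 - 35*x))/2
 f(x) = 9*sqrt(2)*sqrt(-1/(C1 - 35*x))/2


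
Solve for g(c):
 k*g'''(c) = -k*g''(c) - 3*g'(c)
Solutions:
 g(c) = C1 + C2*exp(c*(-1 + sqrt(k*(k - 12))/k)/2) + C3*exp(-c*(1 + sqrt(k*(k - 12))/k)/2)


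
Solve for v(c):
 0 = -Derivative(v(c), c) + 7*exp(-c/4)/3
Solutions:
 v(c) = C1 - 28*exp(-c/4)/3


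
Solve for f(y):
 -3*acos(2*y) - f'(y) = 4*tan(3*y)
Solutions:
 f(y) = C1 - 3*y*acos(2*y) + 3*sqrt(1 - 4*y^2)/2 + 4*log(cos(3*y))/3


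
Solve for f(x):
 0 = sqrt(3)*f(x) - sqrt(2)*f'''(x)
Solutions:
 f(x) = C3*exp(2^(5/6)*3^(1/6)*x/2) + (C1*sin(2^(5/6)*3^(2/3)*x/4) + C2*cos(2^(5/6)*3^(2/3)*x/4))*exp(-2^(5/6)*3^(1/6)*x/4)


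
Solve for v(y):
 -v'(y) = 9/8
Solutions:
 v(y) = C1 - 9*y/8


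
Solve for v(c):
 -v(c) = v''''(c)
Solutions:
 v(c) = (C1*sin(sqrt(2)*c/2) + C2*cos(sqrt(2)*c/2))*exp(-sqrt(2)*c/2) + (C3*sin(sqrt(2)*c/2) + C4*cos(sqrt(2)*c/2))*exp(sqrt(2)*c/2)


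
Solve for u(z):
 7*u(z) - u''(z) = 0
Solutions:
 u(z) = C1*exp(-sqrt(7)*z) + C2*exp(sqrt(7)*z)


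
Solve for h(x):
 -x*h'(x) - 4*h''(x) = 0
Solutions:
 h(x) = C1 + C2*erf(sqrt(2)*x/4)


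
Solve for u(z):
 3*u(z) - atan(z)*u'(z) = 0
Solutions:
 u(z) = C1*exp(3*Integral(1/atan(z), z))


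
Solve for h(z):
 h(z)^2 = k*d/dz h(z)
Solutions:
 h(z) = -k/(C1*k + z)


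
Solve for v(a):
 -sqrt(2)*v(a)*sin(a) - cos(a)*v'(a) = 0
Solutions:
 v(a) = C1*cos(a)^(sqrt(2))


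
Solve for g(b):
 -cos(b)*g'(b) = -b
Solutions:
 g(b) = C1 + Integral(b/cos(b), b)


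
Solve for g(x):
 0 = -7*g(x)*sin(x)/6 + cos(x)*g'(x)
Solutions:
 g(x) = C1/cos(x)^(7/6)


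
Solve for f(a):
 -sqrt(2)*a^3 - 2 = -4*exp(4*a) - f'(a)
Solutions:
 f(a) = C1 + sqrt(2)*a^4/4 + 2*a - exp(4*a)


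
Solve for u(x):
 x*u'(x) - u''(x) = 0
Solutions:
 u(x) = C1 + C2*erfi(sqrt(2)*x/2)


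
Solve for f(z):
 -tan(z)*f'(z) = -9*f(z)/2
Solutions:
 f(z) = C1*sin(z)^(9/2)


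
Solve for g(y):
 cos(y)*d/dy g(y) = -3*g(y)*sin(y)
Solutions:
 g(y) = C1*cos(y)^3


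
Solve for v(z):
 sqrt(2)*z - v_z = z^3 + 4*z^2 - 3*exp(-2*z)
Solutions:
 v(z) = C1 - z^4/4 - 4*z^3/3 + sqrt(2)*z^2/2 - 3*exp(-2*z)/2


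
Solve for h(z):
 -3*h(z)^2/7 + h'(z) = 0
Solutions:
 h(z) = -7/(C1 + 3*z)


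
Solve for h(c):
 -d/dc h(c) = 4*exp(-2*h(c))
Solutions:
 h(c) = log(-sqrt(C1 - 8*c))
 h(c) = log(C1 - 8*c)/2


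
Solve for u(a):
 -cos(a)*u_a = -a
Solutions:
 u(a) = C1 + Integral(a/cos(a), a)


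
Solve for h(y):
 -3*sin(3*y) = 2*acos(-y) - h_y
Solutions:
 h(y) = C1 + 2*y*acos(-y) + 2*sqrt(1 - y^2) - cos(3*y)


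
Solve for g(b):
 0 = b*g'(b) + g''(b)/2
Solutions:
 g(b) = C1 + C2*erf(b)


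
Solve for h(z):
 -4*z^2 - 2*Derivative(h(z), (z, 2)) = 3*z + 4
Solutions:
 h(z) = C1 + C2*z - z^4/6 - z^3/4 - z^2


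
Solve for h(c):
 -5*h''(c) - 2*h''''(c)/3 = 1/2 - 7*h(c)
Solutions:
 h(c) = C1*exp(-c*sqrt(-15 + sqrt(393))/2) + C2*exp(c*sqrt(-15 + sqrt(393))/2) + C3*sin(c*sqrt(15 + sqrt(393))/2) + C4*cos(c*sqrt(15 + sqrt(393))/2) + 1/14


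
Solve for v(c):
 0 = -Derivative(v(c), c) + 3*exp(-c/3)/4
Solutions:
 v(c) = C1 - 9*exp(-c/3)/4


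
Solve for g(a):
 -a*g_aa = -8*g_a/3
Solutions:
 g(a) = C1 + C2*a^(11/3)


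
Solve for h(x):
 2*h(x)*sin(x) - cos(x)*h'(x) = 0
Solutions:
 h(x) = C1/cos(x)^2


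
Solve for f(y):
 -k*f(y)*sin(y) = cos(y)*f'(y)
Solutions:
 f(y) = C1*exp(k*log(cos(y)))


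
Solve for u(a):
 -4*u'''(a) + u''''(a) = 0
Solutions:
 u(a) = C1 + C2*a + C3*a^2 + C4*exp(4*a)


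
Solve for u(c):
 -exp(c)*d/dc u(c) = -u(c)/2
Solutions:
 u(c) = C1*exp(-exp(-c)/2)


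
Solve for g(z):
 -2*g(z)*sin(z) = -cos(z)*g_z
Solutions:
 g(z) = C1/cos(z)^2


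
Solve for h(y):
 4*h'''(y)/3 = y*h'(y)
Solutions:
 h(y) = C1 + Integral(C2*airyai(6^(1/3)*y/2) + C3*airybi(6^(1/3)*y/2), y)


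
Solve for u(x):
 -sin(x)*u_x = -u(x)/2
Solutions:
 u(x) = C1*(cos(x) - 1)^(1/4)/(cos(x) + 1)^(1/4)


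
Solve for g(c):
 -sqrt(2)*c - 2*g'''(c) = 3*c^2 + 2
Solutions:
 g(c) = C1 + C2*c + C3*c^2 - c^5/40 - sqrt(2)*c^4/48 - c^3/6


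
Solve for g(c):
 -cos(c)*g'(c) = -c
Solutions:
 g(c) = C1 + Integral(c/cos(c), c)


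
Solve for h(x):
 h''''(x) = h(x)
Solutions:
 h(x) = C1*exp(-x) + C2*exp(x) + C3*sin(x) + C4*cos(x)


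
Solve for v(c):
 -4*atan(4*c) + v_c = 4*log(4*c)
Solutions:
 v(c) = C1 + 4*c*log(c) + 4*c*atan(4*c) - 4*c + 8*c*log(2) - log(16*c^2 + 1)/2


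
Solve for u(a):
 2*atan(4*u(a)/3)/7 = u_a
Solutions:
 Integral(1/atan(4*_y/3), (_y, u(a))) = C1 + 2*a/7


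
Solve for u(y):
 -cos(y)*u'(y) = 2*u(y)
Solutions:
 u(y) = C1*(sin(y) - 1)/(sin(y) + 1)


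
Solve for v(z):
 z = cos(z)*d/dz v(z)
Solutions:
 v(z) = C1 + Integral(z/cos(z), z)


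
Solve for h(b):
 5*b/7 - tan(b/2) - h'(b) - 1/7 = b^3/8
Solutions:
 h(b) = C1 - b^4/32 + 5*b^2/14 - b/7 + 2*log(cos(b/2))


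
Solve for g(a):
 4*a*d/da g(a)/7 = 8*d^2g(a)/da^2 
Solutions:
 g(a) = C1 + C2*erfi(sqrt(7)*a/14)


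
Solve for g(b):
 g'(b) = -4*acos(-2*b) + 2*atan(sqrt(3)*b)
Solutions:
 g(b) = C1 - 4*b*acos(-2*b) + 2*b*atan(sqrt(3)*b) - 2*sqrt(1 - 4*b^2) - sqrt(3)*log(3*b^2 + 1)/3


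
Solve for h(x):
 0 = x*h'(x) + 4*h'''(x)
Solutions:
 h(x) = C1 + Integral(C2*airyai(-2^(1/3)*x/2) + C3*airybi(-2^(1/3)*x/2), x)


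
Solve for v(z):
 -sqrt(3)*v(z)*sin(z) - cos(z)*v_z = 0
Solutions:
 v(z) = C1*cos(z)^(sqrt(3))


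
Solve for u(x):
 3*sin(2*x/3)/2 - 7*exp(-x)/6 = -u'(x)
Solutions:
 u(x) = C1 + 9*cos(2*x/3)/4 - 7*exp(-x)/6


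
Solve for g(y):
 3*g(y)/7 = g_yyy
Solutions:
 g(y) = C3*exp(3^(1/3)*7^(2/3)*y/7) + (C1*sin(3^(5/6)*7^(2/3)*y/14) + C2*cos(3^(5/6)*7^(2/3)*y/14))*exp(-3^(1/3)*7^(2/3)*y/14)


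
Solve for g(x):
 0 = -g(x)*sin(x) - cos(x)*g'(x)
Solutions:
 g(x) = C1*cos(x)


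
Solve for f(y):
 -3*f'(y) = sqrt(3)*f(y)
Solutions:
 f(y) = C1*exp(-sqrt(3)*y/3)


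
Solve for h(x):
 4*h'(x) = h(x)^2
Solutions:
 h(x) = -4/(C1 + x)


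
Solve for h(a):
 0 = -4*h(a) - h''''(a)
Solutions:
 h(a) = (C1*sin(a) + C2*cos(a))*exp(-a) + (C3*sin(a) + C4*cos(a))*exp(a)


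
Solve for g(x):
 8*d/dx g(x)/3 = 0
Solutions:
 g(x) = C1


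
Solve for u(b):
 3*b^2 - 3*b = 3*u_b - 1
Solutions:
 u(b) = C1 + b^3/3 - b^2/2 + b/3


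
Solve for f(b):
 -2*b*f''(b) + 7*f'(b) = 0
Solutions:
 f(b) = C1 + C2*b^(9/2)


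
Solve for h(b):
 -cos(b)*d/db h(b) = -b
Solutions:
 h(b) = C1 + Integral(b/cos(b), b)


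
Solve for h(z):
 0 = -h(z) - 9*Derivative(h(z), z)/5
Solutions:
 h(z) = C1*exp(-5*z/9)


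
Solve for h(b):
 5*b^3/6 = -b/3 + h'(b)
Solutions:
 h(b) = C1 + 5*b^4/24 + b^2/6


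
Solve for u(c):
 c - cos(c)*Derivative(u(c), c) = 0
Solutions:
 u(c) = C1 + Integral(c/cos(c), c)


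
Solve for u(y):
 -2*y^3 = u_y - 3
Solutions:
 u(y) = C1 - y^4/2 + 3*y


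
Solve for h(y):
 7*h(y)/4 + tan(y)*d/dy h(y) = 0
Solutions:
 h(y) = C1/sin(y)^(7/4)


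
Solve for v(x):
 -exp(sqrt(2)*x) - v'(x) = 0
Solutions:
 v(x) = C1 - sqrt(2)*exp(sqrt(2)*x)/2


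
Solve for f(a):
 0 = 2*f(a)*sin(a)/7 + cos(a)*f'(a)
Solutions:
 f(a) = C1*cos(a)^(2/7)


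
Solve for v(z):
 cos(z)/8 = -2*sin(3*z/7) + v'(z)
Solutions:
 v(z) = C1 + sin(z)/8 - 14*cos(3*z/7)/3


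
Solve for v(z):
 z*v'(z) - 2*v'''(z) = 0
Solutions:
 v(z) = C1 + Integral(C2*airyai(2^(2/3)*z/2) + C3*airybi(2^(2/3)*z/2), z)


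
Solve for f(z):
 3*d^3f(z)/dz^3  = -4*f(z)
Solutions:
 f(z) = C3*exp(-6^(2/3)*z/3) + (C1*sin(2^(2/3)*3^(1/6)*z/2) + C2*cos(2^(2/3)*3^(1/6)*z/2))*exp(6^(2/3)*z/6)


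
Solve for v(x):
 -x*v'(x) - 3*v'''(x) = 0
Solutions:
 v(x) = C1 + Integral(C2*airyai(-3^(2/3)*x/3) + C3*airybi(-3^(2/3)*x/3), x)


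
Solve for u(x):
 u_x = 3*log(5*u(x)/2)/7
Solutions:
 7*Integral(1/(-log(_y) - log(5) + log(2)), (_y, u(x)))/3 = C1 - x


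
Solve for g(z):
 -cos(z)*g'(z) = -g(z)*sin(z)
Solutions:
 g(z) = C1/cos(z)


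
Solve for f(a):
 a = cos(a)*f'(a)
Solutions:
 f(a) = C1 + Integral(a/cos(a), a)


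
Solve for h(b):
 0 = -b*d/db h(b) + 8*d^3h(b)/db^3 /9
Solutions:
 h(b) = C1 + Integral(C2*airyai(3^(2/3)*b/2) + C3*airybi(3^(2/3)*b/2), b)


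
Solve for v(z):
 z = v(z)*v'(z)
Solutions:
 v(z) = -sqrt(C1 + z^2)
 v(z) = sqrt(C1 + z^2)


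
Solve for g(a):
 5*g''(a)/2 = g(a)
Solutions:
 g(a) = C1*exp(-sqrt(10)*a/5) + C2*exp(sqrt(10)*a/5)


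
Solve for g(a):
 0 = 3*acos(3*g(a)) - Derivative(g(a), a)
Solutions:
 Integral(1/acos(3*_y), (_y, g(a))) = C1 + 3*a


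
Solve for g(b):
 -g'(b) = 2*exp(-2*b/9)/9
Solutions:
 g(b) = C1 + exp(-2*b/9)


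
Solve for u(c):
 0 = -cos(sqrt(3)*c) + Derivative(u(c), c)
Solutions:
 u(c) = C1 + sqrt(3)*sin(sqrt(3)*c)/3


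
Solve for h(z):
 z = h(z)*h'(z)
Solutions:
 h(z) = -sqrt(C1 + z^2)
 h(z) = sqrt(C1 + z^2)


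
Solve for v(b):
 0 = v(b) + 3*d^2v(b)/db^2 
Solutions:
 v(b) = C1*sin(sqrt(3)*b/3) + C2*cos(sqrt(3)*b/3)


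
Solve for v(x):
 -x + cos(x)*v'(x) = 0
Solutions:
 v(x) = C1 + Integral(x/cos(x), x)


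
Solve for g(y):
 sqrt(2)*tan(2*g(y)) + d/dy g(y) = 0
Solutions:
 g(y) = -asin(C1*exp(-2*sqrt(2)*y))/2 + pi/2
 g(y) = asin(C1*exp(-2*sqrt(2)*y))/2


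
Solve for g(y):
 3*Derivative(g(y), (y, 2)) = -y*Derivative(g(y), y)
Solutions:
 g(y) = C1 + C2*erf(sqrt(6)*y/6)


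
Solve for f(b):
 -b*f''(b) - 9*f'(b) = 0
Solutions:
 f(b) = C1 + C2/b^8


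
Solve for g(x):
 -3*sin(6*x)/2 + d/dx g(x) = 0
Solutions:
 g(x) = C1 - cos(6*x)/4


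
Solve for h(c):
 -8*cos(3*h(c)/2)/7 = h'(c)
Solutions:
 8*c/7 - log(sin(3*h(c)/2) - 1)/3 + log(sin(3*h(c)/2) + 1)/3 = C1


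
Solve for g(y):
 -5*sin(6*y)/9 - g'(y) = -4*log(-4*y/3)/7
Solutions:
 g(y) = C1 + 4*y*log(-y)/7 - 4*y*log(3)/7 - 4*y/7 + 8*y*log(2)/7 + 5*cos(6*y)/54


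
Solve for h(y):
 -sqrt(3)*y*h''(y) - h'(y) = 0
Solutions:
 h(y) = C1 + C2*y^(1 - sqrt(3)/3)


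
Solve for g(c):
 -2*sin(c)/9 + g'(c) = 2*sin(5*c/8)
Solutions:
 g(c) = C1 - 16*cos(5*c/8)/5 - 2*cos(c)/9


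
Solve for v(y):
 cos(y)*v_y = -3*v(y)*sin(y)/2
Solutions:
 v(y) = C1*cos(y)^(3/2)


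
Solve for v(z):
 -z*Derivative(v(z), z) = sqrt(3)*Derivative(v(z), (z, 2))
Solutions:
 v(z) = C1 + C2*erf(sqrt(2)*3^(3/4)*z/6)


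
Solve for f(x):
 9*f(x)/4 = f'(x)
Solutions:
 f(x) = C1*exp(9*x/4)


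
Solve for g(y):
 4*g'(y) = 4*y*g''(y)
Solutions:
 g(y) = C1 + C2*y^2


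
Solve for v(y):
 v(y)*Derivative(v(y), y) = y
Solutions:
 v(y) = -sqrt(C1 + y^2)
 v(y) = sqrt(C1 + y^2)


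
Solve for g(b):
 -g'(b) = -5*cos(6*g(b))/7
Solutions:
 -5*b/7 - log(sin(6*g(b)) - 1)/12 + log(sin(6*g(b)) + 1)/12 = C1


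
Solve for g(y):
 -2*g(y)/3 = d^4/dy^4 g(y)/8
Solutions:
 g(y) = (C1*sin(sqrt(2)*3^(3/4)*y/3) + C2*cos(sqrt(2)*3^(3/4)*y/3))*exp(-sqrt(2)*3^(3/4)*y/3) + (C3*sin(sqrt(2)*3^(3/4)*y/3) + C4*cos(sqrt(2)*3^(3/4)*y/3))*exp(sqrt(2)*3^(3/4)*y/3)


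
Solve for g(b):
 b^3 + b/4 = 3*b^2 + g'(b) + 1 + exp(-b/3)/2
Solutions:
 g(b) = C1 + b^4/4 - b^3 + b^2/8 - b + 3*exp(-b/3)/2


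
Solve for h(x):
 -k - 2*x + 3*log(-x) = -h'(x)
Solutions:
 h(x) = C1 + x^2 + x*(k + 3) - 3*x*log(-x)


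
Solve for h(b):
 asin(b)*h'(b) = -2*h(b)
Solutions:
 h(b) = C1*exp(-2*Integral(1/asin(b), b))


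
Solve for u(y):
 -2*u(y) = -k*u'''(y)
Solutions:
 u(y) = C1*exp(2^(1/3)*y*(1/k)^(1/3)) + C2*exp(2^(1/3)*y*(-1 + sqrt(3)*I)*(1/k)^(1/3)/2) + C3*exp(-2^(1/3)*y*(1 + sqrt(3)*I)*(1/k)^(1/3)/2)


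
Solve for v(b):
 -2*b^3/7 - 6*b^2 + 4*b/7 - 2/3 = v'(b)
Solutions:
 v(b) = C1 - b^4/14 - 2*b^3 + 2*b^2/7 - 2*b/3


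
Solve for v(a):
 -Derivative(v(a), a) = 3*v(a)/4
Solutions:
 v(a) = C1*exp(-3*a/4)


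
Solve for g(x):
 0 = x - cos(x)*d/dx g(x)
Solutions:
 g(x) = C1 + Integral(x/cos(x), x)


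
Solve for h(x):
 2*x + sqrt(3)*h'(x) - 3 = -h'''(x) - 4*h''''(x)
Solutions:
 h(x) = C1 + C2*exp(x*(-2 + (1 + 216*sqrt(3) + sqrt(-1 + (1 + 216*sqrt(3))^2))^(-1/3) + (1 + 216*sqrt(3) + sqrt(-1 + (1 + 216*sqrt(3))^2))^(1/3))/24)*sin(sqrt(3)*x*(-(1 + 216*sqrt(3) + sqrt(-1 + (1 + 216*sqrt(3))^2))^(1/3) + (1 + 216*sqrt(3) + sqrt(-1 + (1 + 216*sqrt(3))^2))^(-1/3))/24) + C3*exp(x*(-2 + (1 + 216*sqrt(3) + sqrt(-1 + (1 + 216*sqrt(3))^2))^(-1/3) + (1 + 216*sqrt(3) + sqrt(-1 + (1 + 216*sqrt(3))^2))^(1/3))/24)*cos(sqrt(3)*x*(-(1 + 216*sqrt(3) + sqrt(-1 + (1 + 216*sqrt(3))^2))^(1/3) + (1 + 216*sqrt(3) + sqrt(-1 + (1 + 216*sqrt(3))^2))^(-1/3))/24) + C4*exp(-x*((1 + 216*sqrt(3) + sqrt(-1 + (1 + 216*sqrt(3))^2))^(-1/3) + 1 + (1 + 216*sqrt(3) + sqrt(-1 + (1 + 216*sqrt(3))^2))^(1/3))/12) - sqrt(3)*x^2/3 + sqrt(3)*x


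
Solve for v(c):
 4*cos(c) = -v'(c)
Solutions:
 v(c) = C1 - 4*sin(c)


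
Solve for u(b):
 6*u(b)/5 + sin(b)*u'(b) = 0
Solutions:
 u(b) = C1*(cos(b) + 1)^(3/5)/(cos(b) - 1)^(3/5)


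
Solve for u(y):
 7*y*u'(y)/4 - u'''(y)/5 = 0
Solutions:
 u(y) = C1 + Integral(C2*airyai(70^(1/3)*y/2) + C3*airybi(70^(1/3)*y/2), y)


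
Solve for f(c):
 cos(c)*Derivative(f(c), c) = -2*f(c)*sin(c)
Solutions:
 f(c) = C1*cos(c)^2


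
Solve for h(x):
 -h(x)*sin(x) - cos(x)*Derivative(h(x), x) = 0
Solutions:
 h(x) = C1*cos(x)


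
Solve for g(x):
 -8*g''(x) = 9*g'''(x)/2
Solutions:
 g(x) = C1 + C2*x + C3*exp(-16*x/9)


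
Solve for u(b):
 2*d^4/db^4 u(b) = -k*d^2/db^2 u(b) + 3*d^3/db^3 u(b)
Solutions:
 u(b) = C1 + C2*b + C3*exp(b*(3 - sqrt(9 - 8*k))/4) + C4*exp(b*(sqrt(9 - 8*k) + 3)/4)


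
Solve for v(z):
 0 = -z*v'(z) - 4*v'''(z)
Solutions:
 v(z) = C1 + Integral(C2*airyai(-2^(1/3)*z/2) + C3*airybi(-2^(1/3)*z/2), z)


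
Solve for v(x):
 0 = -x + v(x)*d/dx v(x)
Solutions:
 v(x) = -sqrt(C1 + x^2)
 v(x) = sqrt(C1 + x^2)


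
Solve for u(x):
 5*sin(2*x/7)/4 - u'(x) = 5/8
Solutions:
 u(x) = C1 - 5*x/8 - 35*cos(2*x/7)/8


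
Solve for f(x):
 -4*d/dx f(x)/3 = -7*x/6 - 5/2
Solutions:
 f(x) = C1 + 7*x^2/16 + 15*x/8


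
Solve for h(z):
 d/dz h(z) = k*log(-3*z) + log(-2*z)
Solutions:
 h(z) = C1 + z*(k + 1)*log(-z) + z*(-k + k*log(3) - 1 + log(2))


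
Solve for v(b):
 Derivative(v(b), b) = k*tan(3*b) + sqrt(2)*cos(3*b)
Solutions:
 v(b) = C1 - k*log(cos(3*b))/3 + sqrt(2)*sin(3*b)/3


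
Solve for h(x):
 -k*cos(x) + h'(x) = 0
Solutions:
 h(x) = C1 + k*sin(x)


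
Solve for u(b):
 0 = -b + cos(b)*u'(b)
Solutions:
 u(b) = C1 + Integral(b/cos(b), b)


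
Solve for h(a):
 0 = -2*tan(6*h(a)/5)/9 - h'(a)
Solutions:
 h(a) = -5*asin(C1*exp(-4*a/15))/6 + 5*pi/6
 h(a) = 5*asin(C1*exp(-4*a/15))/6


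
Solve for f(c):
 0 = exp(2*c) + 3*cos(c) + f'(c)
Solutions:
 f(c) = C1 - exp(2*c)/2 - 3*sin(c)


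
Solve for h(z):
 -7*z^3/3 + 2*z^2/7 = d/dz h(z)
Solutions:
 h(z) = C1 - 7*z^4/12 + 2*z^3/21


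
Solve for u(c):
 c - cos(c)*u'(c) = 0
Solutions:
 u(c) = C1 + Integral(c/cos(c), c)


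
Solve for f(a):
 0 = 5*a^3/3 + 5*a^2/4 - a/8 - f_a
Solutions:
 f(a) = C1 + 5*a^4/12 + 5*a^3/12 - a^2/16


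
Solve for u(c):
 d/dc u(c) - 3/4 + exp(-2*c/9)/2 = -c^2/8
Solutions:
 u(c) = C1 - c^3/24 + 3*c/4 + 9*exp(-2*c/9)/4


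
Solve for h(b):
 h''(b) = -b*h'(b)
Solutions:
 h(b) = C1 + C2*erf(sqrt(2)*b/2)


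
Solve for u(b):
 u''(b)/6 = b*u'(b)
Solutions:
 u(b) = C1 + C2*erfi(sqrt(3)*b)


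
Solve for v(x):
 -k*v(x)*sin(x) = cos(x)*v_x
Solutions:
 v(x) = C1*exp(k*log(cos(x)))


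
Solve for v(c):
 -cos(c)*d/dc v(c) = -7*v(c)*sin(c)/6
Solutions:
 v(c) = C1/cos(c)^(7/6)


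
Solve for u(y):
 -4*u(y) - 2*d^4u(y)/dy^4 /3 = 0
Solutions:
 u(y) = (C1*sin(2^(3/4)*3^(1/4)*y/2) + C2*cos(2^(3/4)*3^(1/4)*y/2))*exp(-2^(3/4)*3^(1/4)*y/2) + (C3*sin(2^(3/4)*3^(1/4)*y/2) + C4*cos(2^(3/4)*3^(1/4)*y/2))*exp(2^(3/4)*3^(1/4)*y/2)


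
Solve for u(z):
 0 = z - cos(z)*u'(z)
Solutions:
 u(z) = C1 + Integral(z/cos(z), z)


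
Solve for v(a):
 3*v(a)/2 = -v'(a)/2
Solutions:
 v(a) = C1*exp(-3*a)


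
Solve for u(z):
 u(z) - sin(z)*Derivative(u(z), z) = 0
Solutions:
 u(z) = C1*sqrt(cos(z) - 1)/sqrt(cos(z) + 1)


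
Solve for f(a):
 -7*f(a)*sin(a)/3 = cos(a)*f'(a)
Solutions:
 f(a) = C1*cos(a)^(7/3)


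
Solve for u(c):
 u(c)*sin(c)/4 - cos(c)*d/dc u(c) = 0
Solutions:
 u(c) = C1/cos(c)^(1/4)


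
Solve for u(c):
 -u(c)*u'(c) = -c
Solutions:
 u(c) = -sqrt(C1 + c^2)
 u(c) = sqrt(C1 + c^2)


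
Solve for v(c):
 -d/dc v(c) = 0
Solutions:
 v(c) = C1


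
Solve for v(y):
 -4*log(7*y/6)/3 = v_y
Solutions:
 v(y) = C1 - 4*y*log(y)/3 - 4*y*log(7)/3 + 4*y/3 + 4*y*log(6)/3


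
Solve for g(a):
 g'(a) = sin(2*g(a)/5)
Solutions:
 -a + 5*log(cos(2*g(a)/5) - 1)/4 - 5*log(cos(2*g(a)/5) + 1)/4 = C1


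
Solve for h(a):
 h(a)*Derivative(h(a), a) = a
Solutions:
 h(a) = -sqrt(C1 + a^2)
 h(a) = sqrt(C1 + a^2)


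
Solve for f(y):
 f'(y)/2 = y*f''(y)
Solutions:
 f(y) = C1 + C2*y^(3/2)


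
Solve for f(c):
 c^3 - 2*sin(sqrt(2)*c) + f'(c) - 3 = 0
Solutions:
 f(c) = C1 - c^4/4 + 3*c - sqrt(2)*cos(sqrt(2)*c)


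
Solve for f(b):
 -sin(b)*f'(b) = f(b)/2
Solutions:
 f(b) = C1*(cos(b) + 1)^(1/4)/(cos(b) - 1)^(1/4)


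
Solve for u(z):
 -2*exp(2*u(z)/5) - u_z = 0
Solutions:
 u(z) = 5*log(-sqrt(-1/(C1 - 2*z))) - 5*log(2) + 5*log(10)/2
 u(z) = 5*log(-1/(C1 - 2*z))/2 - 5*log(2) + 5*log(10)/2


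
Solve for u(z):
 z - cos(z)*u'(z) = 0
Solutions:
 u(z) = C1 + Integral(z/cos(z), z)


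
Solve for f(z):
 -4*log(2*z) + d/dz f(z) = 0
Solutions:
 f(z) = C1 + 4*z*log(z) - 4*z + z*log(16)


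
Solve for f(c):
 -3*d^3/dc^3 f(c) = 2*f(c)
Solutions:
 f(c) = C3*exp(-2^(1/3)*3^(2/3)*c/3) + (C1*sin(2^(1/3)*3^(1/6)*c/2) + C2*cos(2^(1/3)*3^(1/6)*c/2))*exp(2^(1/3)*3^(2/3)*c/6)


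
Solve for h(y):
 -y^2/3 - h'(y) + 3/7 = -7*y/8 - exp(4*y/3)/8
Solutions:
 h(y) = C1 - y^3/9 + 7*y^2/16 + 3*y/7 + 3*exp(4*y/3)/32


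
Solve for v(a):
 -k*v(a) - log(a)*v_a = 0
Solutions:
 v(a) = C1*exp(-k*li(a))


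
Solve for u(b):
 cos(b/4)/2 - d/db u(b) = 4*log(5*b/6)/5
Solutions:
 u(b) = C1 - 4*b*log(b)/5 - 4*b*log(5)/5 + 4*b/5 + 4*b*log(6)/5 + 2*sin(b/4)


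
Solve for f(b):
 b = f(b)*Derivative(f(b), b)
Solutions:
 f(b) = -sqrt(C1 + b^2)
 f(b) = sqrt(C1 + b^2)


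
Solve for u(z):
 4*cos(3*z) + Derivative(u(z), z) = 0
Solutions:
 u(z) = C1 - 4*sin(3*z)/3


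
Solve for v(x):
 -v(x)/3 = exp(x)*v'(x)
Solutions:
 v(x) = C1*exp(exp(-x)/3)


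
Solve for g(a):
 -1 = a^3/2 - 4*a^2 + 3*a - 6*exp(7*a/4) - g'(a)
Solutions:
 g(a) = C1 + a^4/8 - 4*a^3/3 + 3*a^2/2 + a - 24*exp(7*a/4)/7


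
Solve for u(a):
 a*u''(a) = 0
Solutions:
 u(a) = C1 + C2*a


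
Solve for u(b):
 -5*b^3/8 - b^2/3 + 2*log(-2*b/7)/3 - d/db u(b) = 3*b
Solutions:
 u(b) = C1 - 5*b^4/32 - b^3/9 - 3*b^2/2 + 2*b*log(-b)/3 + 2*b*(-log(7) - 1 + log(2))/3


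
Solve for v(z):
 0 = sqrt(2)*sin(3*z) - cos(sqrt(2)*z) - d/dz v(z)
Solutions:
 v(z) = C1 - sqrt(2)*sin(sqrt(2)*z)/2 - sqrt(2)*cos(3*z)/3


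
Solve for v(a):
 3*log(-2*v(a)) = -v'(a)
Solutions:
 Integral(1/(log(-_y) + log(2)), (_y, v(a)))/3 = C1 - a


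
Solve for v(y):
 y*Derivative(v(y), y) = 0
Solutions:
 v(y) = C1


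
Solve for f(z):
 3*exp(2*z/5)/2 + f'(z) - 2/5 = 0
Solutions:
 f(z) = C1 + 2*z/5 - 15*exp(2*z/5)/4


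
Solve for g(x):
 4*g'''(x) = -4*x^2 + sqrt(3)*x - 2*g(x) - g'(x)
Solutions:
 g(x) = C1*exp(-3^(1/3)*x*(-(18 + sqrt(327))^(1/3) + 3^(1/3)/(18 + sqrt(327))^(1/3))/12)*sin(3^(1/6)*x*(3/(18 + sqrt(327))^(1/3) + 3^(2/3)*(18 + sqrt(327))^(1/3))/12) + C2*exp(-3^(1/3)*x*(-(18 + sqrt(327))^(1/3) + 3^(1/3)/(18 + sqrt(327))^(1/3))/12)*cos(3^(1/6)*x*(3/(18 + sqrt(327))^(1/3) + 3^(2/3)*(18 + sqrt(327))^(1/3))/12) + C3*exp(3^(1/3)*x*(-(18 + sqrt(327))^(1/3) + 3^(1/3)/(18 + sqrt(327))^(1/3))/6) - 2*x^2 + sqrt(3)*x/2 + 2*x - 1 - sqrt(3)/4


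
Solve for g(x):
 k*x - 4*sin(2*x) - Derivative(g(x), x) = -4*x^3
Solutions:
 g(x) = C1 + k*x^2/2 + x^4 + 2*cos(2*x)


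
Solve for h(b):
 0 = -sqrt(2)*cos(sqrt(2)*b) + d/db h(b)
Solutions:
 h(b) = C1 + sin(sqrt(2)*b)


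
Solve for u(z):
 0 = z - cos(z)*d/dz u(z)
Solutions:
 u(z) = C1 + Integral(z/cos(z), z)
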